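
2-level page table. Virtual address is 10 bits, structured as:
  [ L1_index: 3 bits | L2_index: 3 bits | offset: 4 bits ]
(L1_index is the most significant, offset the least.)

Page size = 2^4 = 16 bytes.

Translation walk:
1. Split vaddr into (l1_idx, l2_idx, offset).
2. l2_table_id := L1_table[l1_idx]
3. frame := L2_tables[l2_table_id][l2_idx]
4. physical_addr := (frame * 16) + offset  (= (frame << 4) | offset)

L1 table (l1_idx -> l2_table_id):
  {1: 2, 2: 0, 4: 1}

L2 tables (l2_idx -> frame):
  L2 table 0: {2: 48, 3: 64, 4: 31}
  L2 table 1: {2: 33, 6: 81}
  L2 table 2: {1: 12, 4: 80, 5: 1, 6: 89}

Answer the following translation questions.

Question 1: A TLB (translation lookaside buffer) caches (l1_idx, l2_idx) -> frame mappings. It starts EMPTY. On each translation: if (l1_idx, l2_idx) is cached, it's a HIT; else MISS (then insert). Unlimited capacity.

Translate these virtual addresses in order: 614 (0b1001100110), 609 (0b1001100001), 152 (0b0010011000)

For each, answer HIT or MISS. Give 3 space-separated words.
vaddr=614: (4,6) not in TLB -> MISS, insert
vaddr=609: (4,6) in TLB -> HIT
vaddr=152: (1,1) not in TLB -> MISS, insert

Answer: MISS HIT MISS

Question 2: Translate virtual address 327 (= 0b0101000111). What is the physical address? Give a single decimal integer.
vaddr = 327 = 0b0101000111
Split: l1_idx=2, l2_idx=4, offset=7
L1[2] = 0
L2[0][4] = 31
paddr = 31 * 16 + 7 = 503

Answer: 503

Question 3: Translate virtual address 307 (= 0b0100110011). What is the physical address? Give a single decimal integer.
vaddr = 307 = 0b0100110011
Split: l1_idx=2, l2_idx=3, offset=3
L1[2] = 0
L2[0][3] = 64
paddr = 64 * 16 + 3 = 1027

Answer: 1027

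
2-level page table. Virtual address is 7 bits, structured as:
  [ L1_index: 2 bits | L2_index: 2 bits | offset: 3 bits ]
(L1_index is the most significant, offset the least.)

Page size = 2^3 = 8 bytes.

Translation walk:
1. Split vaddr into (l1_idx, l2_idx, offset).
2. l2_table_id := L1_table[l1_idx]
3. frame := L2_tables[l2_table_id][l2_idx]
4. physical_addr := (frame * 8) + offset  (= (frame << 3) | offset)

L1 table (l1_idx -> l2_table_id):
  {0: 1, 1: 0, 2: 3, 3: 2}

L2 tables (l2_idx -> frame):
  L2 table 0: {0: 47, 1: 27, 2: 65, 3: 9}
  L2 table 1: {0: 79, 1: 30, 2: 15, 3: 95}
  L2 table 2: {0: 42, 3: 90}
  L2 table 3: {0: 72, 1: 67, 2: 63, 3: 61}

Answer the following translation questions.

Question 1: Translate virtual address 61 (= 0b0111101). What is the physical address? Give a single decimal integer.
vaddr = 61 = 0b0111101
Split: l1_idx=1, l2_idx=3, offset=5
L1[1] = 0
L2[0][3] = 9
paddr = 9 * 8 + 5 = 77

Answer: 77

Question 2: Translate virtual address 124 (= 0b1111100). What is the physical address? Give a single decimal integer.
vaddr = 124 = 0b1111100
Split: l1_idx=3, l2_idx=3, offset=4
L1[3] = 2
L2[2][3] = 90
paddr = 90 * 8 + 4 = 724

Answer: 724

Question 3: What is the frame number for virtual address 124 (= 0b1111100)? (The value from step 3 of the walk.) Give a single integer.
vaddr = 124: l1_idx=3, l2_idx=3
L1[3] = 2; L2[2][3] = 90

Answer: 90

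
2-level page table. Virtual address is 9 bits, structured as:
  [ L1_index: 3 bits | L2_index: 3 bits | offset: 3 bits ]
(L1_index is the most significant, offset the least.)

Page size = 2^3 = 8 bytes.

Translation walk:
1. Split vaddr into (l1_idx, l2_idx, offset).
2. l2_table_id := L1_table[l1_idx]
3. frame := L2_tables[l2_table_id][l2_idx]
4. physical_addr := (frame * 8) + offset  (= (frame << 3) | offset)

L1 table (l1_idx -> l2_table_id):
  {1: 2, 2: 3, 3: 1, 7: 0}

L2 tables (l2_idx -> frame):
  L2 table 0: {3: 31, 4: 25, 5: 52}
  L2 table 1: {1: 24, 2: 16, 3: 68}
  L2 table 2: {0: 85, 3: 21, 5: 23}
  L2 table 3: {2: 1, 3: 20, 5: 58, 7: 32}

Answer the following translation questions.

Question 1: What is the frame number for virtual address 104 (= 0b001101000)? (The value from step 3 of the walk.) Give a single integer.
vaddr = 104: l1_idx=1, l2_idx=5
L1[1] = 2; L2[2][5] = 23

Answer: 23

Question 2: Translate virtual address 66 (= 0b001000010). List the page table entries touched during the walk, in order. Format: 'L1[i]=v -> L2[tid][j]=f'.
vaddr = 66 = 0b001000010
Split: l1_idx=1, l2_idx=0, offset=2

Answer: L1[1]=2 -> L2[2][0]=85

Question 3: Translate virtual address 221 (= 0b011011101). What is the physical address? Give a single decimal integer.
Answer: 549

Derivation:
vaddr = 221 = 0b011011101
Split: l1_idx=3, l2_idx=3, offset=5
L1[3] = 1
L2[1][3] = 68
paddr = 68 * 8 + 5 = 549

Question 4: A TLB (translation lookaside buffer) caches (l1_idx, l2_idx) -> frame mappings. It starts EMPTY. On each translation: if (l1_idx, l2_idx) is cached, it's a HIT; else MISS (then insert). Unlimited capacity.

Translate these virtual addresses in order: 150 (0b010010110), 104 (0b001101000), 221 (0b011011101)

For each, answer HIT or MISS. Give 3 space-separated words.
Answer: MISS MISS MISS

Derivation:
vaddr=150: (2,2) not in TLB -> MISS, insert
vaddr=104: (1,5) not in TLB -> MISS, insert
vaddr=221: (3,3) not in TLB -> MISS, insert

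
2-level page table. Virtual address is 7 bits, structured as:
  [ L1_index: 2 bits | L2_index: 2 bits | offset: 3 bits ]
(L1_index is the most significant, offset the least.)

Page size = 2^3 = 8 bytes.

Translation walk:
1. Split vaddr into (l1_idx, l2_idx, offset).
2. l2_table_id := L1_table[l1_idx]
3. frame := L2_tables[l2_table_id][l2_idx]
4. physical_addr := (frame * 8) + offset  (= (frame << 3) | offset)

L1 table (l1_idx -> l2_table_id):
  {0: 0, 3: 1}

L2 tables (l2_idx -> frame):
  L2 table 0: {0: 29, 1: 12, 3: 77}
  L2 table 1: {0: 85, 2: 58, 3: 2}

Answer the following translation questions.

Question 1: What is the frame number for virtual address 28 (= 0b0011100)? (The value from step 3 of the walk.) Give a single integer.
vaddr = 28: l1_idx=0, l2_idx=3
L1[0] = 0; L2[0][3] = 77

Answer: 77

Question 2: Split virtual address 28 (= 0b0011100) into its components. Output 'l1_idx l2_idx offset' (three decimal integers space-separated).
vaddr = 28 = 0b0011100
  top 2 bits -> l1_idx = 0
  next 2 bits -> l2_idx = 3
  bottom 3 bits -> offset = 4

Answer: 0 3 4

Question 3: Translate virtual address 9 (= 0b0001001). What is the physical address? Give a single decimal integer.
vaddr = 9 = 0b0001001
Split: l1_idx=0, l2_idx=1, offset=1
L1[0] = 0
L2[0][1] = 12
paddr = 12 * 8 + 1 = 97

Answer: 97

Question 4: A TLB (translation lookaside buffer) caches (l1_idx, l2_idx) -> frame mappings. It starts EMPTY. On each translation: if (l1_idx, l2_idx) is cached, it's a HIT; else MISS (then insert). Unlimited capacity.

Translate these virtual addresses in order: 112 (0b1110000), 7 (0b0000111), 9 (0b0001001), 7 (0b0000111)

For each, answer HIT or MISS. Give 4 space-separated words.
vaddr=112: (3,2) not in TLB -> MISS, insert
vaddr=7: (0,0) not in TLB -> MISS, insert
vaddr=9: (0,1) not in TLB -> MISS, insert
vaddr=7: (0,0) in TLB -> HIT

Answer: MISS MISS MISS HIT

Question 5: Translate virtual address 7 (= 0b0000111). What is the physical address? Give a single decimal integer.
vaddr = 7 = 0b0000111
Split: l1_idx=0, l2_idx=0, offset=7
L1[0] = 0
L2[0][0] = 29
paddr = 29 * 8 + 7 = 239

Answer: 239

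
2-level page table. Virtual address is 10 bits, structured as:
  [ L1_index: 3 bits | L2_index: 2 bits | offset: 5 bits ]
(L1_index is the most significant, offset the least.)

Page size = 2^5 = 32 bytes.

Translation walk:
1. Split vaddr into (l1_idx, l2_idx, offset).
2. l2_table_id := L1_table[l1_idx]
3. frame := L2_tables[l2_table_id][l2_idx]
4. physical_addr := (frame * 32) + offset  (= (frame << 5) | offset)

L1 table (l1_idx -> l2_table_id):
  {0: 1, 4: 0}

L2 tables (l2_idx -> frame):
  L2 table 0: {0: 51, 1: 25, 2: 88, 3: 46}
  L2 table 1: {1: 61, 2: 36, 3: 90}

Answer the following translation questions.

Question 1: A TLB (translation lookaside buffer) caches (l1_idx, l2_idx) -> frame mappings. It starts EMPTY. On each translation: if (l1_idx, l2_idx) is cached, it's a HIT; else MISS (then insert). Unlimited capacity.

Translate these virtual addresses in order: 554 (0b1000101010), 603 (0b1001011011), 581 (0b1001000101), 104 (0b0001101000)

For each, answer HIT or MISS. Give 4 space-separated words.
Answer: MISS MISS HIT MISS

Derivation:
vaddr=554: (4,1) not in TLB -> MISS, insert
vaddr=603: (4,2) not in TLB -> MISS, insert
vaddr=581: (4,2) in TLB -> HIT
vaddr=104: (0,3) not in TLB -> MISS, insert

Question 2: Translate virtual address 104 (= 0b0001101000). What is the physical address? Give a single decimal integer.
vaddr = 104 = 0b0001101000
Split: l1_idx=0, l2_idx=3, offset=8
L1[0] = 1
L2[1][3] = 90
paddr = 90 * 32 + 8 = 2888

Answer: 2888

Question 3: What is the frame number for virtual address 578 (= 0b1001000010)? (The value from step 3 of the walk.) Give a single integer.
Answer: 88

Derivation:
vaddr = 578: l1_idx=4, l2_idx=2
L1[4] = 0; L2[0][2] = 88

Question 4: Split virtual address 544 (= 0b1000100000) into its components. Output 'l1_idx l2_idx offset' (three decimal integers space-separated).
Answer: 4 1 0

Derivation:
vaddr = 544 = 0b1000100000
  top 3 bits -> l1_idx = 4
  next 2 bits -> l2_idx = 1
  bottom 5 bits -> offset = 0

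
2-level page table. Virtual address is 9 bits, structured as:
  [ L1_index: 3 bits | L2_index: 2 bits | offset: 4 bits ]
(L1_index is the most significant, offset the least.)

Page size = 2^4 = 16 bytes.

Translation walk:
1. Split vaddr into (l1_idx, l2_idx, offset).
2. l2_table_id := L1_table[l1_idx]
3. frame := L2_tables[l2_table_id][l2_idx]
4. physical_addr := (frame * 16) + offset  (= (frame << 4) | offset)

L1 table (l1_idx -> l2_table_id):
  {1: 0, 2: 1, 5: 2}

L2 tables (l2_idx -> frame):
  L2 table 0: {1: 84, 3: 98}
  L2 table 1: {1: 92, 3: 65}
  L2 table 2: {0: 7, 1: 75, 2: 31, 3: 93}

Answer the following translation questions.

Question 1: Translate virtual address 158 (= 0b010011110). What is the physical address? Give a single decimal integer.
vaddr = 158 = 0b010011110
Split: l1_idx=2, l2_idx=1, offset=14
L1[2] = 1
L2[1][1] = 92
paddr = 92 * 16 + 14 = 1486

Answer: 1486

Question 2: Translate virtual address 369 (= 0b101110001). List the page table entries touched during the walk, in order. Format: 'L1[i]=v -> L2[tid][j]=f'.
vaddr = 369 = 0b101110001
Split: l1_idx=5, l2_idx=3, offset=1

Answer: L1[5]=2 -> L2[2][3]=93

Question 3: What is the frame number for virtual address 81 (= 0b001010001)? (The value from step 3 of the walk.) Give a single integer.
vaddr = 81: l1_idx=1, l2_idx=1
L1[1] = 0; L2[0][1] = 84

Answer: 84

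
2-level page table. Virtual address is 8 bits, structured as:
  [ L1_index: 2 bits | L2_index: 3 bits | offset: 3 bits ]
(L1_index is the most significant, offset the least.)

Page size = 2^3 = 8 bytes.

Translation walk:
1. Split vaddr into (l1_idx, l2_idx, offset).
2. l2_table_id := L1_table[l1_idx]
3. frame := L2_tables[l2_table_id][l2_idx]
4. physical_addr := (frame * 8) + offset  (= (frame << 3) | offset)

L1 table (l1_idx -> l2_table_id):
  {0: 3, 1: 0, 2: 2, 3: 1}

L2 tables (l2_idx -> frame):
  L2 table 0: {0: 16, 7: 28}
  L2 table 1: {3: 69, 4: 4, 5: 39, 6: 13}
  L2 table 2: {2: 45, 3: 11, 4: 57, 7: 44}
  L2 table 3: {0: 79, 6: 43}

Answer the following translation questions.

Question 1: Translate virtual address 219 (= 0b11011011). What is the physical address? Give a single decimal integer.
vaddr = 219 = 0b11011011
Split: l1_idx=3, l2_idx=3, offset=3
L1[3] = 1
L2[1][3] = 69
paddr = 69 * 8 + 3 = 555

Answer: 555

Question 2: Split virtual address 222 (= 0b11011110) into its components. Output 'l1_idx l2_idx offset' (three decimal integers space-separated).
Answer: 3 3 6

Derivation:
vaddr = 222 = 0b11011110
  top 2 bits -> l1_idx = 3
  next 3 bits -> l2_idx = 3
  bottom 3 bits -> offset = 6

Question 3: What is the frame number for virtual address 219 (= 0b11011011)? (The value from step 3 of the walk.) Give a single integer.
vaddr = 219: l1_idx=3, l2_idx=3
L1[3] = 1; L2[1][3] = 69

Answer: 69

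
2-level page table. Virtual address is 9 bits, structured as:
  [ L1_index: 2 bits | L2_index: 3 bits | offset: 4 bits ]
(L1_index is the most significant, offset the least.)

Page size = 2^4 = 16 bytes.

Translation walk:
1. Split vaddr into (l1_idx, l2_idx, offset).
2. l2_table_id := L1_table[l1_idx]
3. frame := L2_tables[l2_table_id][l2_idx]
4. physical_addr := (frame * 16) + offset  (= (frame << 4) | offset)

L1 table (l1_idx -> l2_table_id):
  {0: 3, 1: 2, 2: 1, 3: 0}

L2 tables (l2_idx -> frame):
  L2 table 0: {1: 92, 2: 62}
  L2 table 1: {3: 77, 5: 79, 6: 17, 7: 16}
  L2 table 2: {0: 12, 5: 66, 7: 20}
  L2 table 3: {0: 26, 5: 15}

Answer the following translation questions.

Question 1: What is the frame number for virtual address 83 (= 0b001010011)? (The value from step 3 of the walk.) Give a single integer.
vaddr = 83: l1_idx=0, l2_idx=5
L1[0] = 3; L2[3][5] = 15

Answer: 15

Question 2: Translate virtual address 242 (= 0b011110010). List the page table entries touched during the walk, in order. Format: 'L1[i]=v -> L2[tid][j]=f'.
Answer: L1[1]=2 -> L2[2][7]=20

Derivation:
vaddr = 242 = 0b011110010
Split: l1_idx=1, l2_idx=7, offset=2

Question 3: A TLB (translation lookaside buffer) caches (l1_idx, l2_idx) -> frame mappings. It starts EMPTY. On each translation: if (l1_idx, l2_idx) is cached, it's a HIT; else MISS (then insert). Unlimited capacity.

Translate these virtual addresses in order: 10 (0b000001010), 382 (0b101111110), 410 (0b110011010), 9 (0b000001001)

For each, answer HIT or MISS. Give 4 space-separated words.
vaddr=10: (0,0) not in TLB -> MISS, insert
vaddr=382: (2,7) not in TLB -> MISS, insert
vaddr=410: (3,1) not in TLB -> MISS, insert
vaddr=9: (0,0) in TLB -> HIT

Answer: MISS MISS MISS HIT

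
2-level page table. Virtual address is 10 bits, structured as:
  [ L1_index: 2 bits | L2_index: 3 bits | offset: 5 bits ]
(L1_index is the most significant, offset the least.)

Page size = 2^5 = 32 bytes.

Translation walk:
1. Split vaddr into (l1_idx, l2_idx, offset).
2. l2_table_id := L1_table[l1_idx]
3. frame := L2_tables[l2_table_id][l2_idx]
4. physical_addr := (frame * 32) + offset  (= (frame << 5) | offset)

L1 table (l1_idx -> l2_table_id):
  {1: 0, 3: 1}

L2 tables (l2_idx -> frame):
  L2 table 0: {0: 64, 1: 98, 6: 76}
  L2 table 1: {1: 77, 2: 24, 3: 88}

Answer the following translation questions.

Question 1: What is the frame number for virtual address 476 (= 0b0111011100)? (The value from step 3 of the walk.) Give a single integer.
Answer: 76

Derivation:
vaddr = 476: l1_idx=1, l2_idx=6
L1[1] = 0; L2[0][6] = 76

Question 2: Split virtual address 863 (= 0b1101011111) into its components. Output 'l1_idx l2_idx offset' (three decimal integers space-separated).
Answer: 3 2 31

Derivation:
vaddr = 863 = 0b1101011111
  top 2 bits -> l1_idx = 3
  next 3 bits -> l2_idx = 2
  bottom 5 bits -> offset = 31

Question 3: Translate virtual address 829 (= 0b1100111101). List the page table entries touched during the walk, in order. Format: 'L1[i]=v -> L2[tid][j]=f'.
vaddr = 829 = 0b1100111101
Split: l1_idx=3, l2_idx=1, offset=29

Answer: L1[3]=1 -> L2[1][1]=77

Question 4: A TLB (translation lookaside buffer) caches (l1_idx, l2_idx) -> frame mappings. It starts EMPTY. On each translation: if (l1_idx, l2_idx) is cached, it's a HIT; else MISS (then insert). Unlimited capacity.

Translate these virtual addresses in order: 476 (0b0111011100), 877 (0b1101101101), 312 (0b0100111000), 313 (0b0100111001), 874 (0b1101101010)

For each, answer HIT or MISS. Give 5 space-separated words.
Answer: MISS MISS MISS HIT HIT

Derivation:
vaddr=476: (1,6) not in TLB -> MISS, insert
vaddr=877: (3,3) not in TLB -> MISS, insert
vaddr=312: (1,1) not in TLB -> MISS, insert
vaddr=313: (1,1) in TLB -> HIT
vaddr=874: (3,3) in TLB -> HIT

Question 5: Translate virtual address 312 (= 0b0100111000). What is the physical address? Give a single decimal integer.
vaddr = 312 = 0b0100111000
Split: l1_idx=1, l2_idx=1, offset=24
L1[1] = 0
L2[0][1] = 98
paddr = 98 * 32 + 24 = 3160

Answer: 3160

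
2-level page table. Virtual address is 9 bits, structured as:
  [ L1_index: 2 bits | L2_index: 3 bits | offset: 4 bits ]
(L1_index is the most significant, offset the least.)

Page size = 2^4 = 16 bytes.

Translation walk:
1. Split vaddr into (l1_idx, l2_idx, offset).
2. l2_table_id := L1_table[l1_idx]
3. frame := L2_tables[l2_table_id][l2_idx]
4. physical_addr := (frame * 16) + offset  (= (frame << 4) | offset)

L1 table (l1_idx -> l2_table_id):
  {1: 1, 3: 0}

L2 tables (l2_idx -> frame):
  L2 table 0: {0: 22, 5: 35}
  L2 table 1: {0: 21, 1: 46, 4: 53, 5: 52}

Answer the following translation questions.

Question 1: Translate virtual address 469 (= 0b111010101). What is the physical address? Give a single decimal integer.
vaddr = 469 = 0b111010101
Split: l1_idx=3, l2_idx=5, offset=5
L1[3] = 0
L2[0][5] = 35
paddr = 35 * 16 + 5 = 565

Answer: 565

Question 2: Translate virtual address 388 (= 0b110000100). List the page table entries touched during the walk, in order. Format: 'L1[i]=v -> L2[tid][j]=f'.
Answer: L1[3]=0 -> L2[0][0]=22

Derivation:
vaddr = 388 = 0b110000100
Split: l1_idx=3, l2_idx=0, offset=4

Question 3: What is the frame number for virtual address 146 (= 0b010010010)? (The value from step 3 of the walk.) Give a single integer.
vaddr = 146: l1_idx=1, l2_idx=1
L1[1] = 1; L2[1][1] = 46

Answer: 46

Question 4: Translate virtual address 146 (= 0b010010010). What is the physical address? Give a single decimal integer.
Answer: 738

Derivation:
vaddr = 146 = 0b010010010
Split: l1_idx=1, l2_idx=1, offset=2
L1[1] = 1
L2[1][1] = 46
paddr = 46 * 16 + 2 = 738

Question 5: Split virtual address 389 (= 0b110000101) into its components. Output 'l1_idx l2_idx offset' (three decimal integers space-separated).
vaddr = 389 = 0b110000101
  top 2 bits -> l1_idx = 3
  next 3 bits -> l2_idx = 0
  bottom 4 bits -> offset = 5

Answer: 3 0 5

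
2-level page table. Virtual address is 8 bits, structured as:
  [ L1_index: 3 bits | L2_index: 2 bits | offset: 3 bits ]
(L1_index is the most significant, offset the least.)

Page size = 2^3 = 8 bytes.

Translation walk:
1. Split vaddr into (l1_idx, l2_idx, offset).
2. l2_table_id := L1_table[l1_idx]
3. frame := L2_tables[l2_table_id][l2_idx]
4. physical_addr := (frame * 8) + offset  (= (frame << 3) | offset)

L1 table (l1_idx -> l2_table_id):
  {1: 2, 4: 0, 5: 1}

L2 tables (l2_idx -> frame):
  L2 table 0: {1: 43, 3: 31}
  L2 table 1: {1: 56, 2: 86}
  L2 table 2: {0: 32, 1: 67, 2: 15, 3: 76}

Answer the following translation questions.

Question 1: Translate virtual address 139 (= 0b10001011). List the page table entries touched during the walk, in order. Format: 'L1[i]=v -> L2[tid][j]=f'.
Answer: L1[4]=0 -> L2[0][1]=43

Derivation:
vaddr = 139 = 0b10001011
Split: l1_idx=4, l2_idx=1, offset=3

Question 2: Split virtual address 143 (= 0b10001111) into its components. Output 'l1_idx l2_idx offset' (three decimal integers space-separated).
vaddr = 143 = 0b10001111
  top 3 bits -> l1_idx = 4
  next 2 bits -> l2_idx = 1
  bottom 3 bits -> offset = 7

Answer: 4 1 7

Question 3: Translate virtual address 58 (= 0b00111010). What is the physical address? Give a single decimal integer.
vaddr = 58 = 0b00111010
Split: l1_idx=1, l2_idx=3, offset=2
L1[1] = 2
L2[2][3] = 76
paddr = 76 * 8 + 2 = 610

Answer: 610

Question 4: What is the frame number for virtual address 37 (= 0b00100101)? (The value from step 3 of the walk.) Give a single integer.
Answer: 32

Derivation:
vaddr = 37: l1_idx=1, l2_idx=0
L1[1] = 2; L2[2][0] = 32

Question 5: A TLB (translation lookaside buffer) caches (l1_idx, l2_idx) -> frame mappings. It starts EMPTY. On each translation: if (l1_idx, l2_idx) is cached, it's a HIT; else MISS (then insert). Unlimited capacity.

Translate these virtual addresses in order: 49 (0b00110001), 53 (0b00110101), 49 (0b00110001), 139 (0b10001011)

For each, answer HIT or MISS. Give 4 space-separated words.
Answer: MISS HIT HIT MISS

Derivation:
vaddr=49: (1,2) not in TLB -> MISS, insert
vaddr=53: (1,2) in TLB -> HIT
vaddr=49: (1,2) in TLB -> HIT
vaddr=139: (4,1) not in TLB -> MISS, insert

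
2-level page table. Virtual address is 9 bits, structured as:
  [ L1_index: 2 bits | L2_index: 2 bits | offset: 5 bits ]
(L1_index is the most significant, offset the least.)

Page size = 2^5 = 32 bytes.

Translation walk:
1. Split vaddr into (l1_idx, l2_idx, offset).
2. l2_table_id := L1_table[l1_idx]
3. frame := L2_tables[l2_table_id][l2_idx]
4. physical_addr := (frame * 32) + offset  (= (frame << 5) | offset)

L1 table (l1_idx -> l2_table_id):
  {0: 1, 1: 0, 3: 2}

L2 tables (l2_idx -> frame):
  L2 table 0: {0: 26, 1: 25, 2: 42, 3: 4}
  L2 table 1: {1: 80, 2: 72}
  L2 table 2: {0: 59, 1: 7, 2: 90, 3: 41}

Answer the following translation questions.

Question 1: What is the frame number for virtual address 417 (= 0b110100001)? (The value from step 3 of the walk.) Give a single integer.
vaddr = 417: l1_idx=3, l2_idx=1
L1[3] = 2; L2[2][1] = 7

Answer: 7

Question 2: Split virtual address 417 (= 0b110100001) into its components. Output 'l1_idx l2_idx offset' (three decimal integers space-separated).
vaddr = 417 = 0b110100001
  top 2 bits -> l1_idx = 3
  next 2 bits -> l2_idx = 1
  bottom 5 bits -> offset = 1

Answer: 3 1 1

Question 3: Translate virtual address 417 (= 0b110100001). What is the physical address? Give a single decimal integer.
vaddr = 417 = 0b110100001
Split: l1_idx=3, l2_idx=1, offset=1
L1[3] = 2
L2[2][1] = 7
paddr = 7 * 32 + 1 = 225

Answer: 225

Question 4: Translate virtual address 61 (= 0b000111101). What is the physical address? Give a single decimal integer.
vaddr = 61 = 0b000111101
Split: l1_idx=0, l2_idx=1, offset=29
L1[0] = 1
L2[1][1] = 80
paddr = 80 * 32 + 29 = 2589

Answer: 2589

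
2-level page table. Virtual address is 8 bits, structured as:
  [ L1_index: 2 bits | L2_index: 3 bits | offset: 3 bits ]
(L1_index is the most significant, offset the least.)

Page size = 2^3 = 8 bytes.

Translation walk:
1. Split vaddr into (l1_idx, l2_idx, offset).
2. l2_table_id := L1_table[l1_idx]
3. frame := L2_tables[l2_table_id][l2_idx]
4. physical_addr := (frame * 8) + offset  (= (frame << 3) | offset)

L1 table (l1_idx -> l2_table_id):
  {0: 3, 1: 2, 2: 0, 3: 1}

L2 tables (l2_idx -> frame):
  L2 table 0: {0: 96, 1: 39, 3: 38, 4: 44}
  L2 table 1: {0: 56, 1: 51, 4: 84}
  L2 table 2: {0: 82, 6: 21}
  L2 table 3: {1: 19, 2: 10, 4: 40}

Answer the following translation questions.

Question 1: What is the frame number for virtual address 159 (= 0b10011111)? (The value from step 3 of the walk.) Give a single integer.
Answer: 38

Derivation:
vaddr = 159: l1_idx=2, l2_idx=3
L1[2] = 0; L2[0][3] = 38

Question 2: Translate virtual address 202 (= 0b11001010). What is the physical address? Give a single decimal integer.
Answer: 410

Derivation:
vaddr = 202 = 0b11001010
Split: l1_idx=3, l2_idx=1, offset=2
L1[3] = 1
L2[1][1] = 51
paddr = 51 * 8 + 2 = 410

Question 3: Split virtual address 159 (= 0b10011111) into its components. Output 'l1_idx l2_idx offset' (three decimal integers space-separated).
vaddr = 159 = 0b10011111
  top 2 bits -> l1_idx = 2
  next 3 bits -> l2_idx = 3
  bottom 3 bits -> offset = 7

Answer: 2 3 7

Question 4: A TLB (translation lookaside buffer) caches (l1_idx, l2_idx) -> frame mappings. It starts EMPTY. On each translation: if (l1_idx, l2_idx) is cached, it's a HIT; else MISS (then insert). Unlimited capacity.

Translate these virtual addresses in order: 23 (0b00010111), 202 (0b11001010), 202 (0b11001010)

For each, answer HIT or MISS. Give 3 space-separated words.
vaddr=23: (0,2) not in TLB -> MISS, insert
vaddr=202: (3,1) not in TLB -> MISS, insert
vaddr=202: (3,1) in TLB -> HIT

Answer: MISS MISS HIT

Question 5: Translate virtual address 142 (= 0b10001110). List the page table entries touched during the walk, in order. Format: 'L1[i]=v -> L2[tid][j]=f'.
Answer: L1[2]=0 -> L2[0][1]=39

Derivation:
vaddr = 142 = 0b10001110
Split: l1_idx=2, l2_idx=1, offset=6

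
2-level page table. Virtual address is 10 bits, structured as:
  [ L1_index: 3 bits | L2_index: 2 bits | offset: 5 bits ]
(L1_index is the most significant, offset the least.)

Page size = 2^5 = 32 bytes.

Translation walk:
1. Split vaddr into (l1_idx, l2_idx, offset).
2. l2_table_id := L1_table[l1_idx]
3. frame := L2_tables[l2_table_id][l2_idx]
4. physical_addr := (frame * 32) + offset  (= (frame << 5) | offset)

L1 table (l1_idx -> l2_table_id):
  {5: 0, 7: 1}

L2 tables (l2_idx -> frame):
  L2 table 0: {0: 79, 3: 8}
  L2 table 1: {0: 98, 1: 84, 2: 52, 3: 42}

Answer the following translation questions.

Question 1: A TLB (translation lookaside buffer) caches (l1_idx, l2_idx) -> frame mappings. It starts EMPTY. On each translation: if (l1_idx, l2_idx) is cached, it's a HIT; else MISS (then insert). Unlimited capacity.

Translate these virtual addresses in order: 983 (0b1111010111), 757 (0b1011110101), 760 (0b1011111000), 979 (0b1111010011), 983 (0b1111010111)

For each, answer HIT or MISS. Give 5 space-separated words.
Answer: MISS MISS HIT HIT HIT

Derivation:
vaddr=983: (7,2) not in TLB -> MISS, insert
vaddr=757: (5,3) not in TLB -> MISS, insert
vaddr=760: (5,3) in TLB -> HIT
vaddr=979: (7,2) in TLB -> HIT
vaddr=983: (7,2) in TLB -> HIT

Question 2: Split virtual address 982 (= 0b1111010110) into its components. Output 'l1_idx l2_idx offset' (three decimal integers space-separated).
vaddr = 982 = 0b1111010110
  top 3 bits -> l1_idx = 7
  next 2 bits -> l2_idx = 2
  bottom 5 bits -> offset = 22

Answer: 7 2 22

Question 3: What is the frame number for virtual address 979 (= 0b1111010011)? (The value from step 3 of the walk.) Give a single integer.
Answer: 52

Derivation:
vaddr = 979: l1_idx=7, l2_idx=2
L1[7] = 1; L2[1][2] = 52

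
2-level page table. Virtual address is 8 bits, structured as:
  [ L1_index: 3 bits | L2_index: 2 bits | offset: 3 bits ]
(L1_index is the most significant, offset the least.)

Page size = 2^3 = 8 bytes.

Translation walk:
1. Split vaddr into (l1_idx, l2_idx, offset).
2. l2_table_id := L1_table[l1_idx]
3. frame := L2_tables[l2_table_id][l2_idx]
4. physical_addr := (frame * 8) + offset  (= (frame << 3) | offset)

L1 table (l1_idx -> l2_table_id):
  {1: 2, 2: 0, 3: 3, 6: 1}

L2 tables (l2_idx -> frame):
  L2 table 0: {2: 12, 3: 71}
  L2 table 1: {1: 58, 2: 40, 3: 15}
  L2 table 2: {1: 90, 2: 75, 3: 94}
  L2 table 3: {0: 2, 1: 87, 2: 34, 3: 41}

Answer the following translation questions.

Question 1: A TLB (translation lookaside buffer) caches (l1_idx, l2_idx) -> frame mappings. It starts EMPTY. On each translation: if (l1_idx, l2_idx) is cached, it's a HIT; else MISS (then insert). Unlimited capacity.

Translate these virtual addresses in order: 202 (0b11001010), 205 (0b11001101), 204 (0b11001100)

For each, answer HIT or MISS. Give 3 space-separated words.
vaddr=202: (6,1) not in TLB -> MISS, insert
vaddr=205: (6,1) in TLB -> HIT
vaddr=204: (6,1) in TLB -> HIT

Answer: MISS HIT HIT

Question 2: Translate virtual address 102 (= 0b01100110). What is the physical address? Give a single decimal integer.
Answer: 22

Derivation:
vaddr = 102 = 0b01100110
Split: l1_idx=3, l2_idx=0, offset=6
L1[3] = 3
L2[3][0] = 2
paddr = 2 * 8 + 6 = 22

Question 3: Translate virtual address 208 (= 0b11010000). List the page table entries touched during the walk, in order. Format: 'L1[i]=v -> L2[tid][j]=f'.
vaddr = 208 = 0b11010000
Split: l1_idx=6, l2_idx=2, offset=0

Answer: L1[6]=1 -> L2[1][2]=40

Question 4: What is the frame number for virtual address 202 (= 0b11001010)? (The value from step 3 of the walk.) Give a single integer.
Answer: 58

Derivation:
vaddr = 202: l1_idx=6, l2_idx=1
L1[6] = 1; L2[1][1] = 58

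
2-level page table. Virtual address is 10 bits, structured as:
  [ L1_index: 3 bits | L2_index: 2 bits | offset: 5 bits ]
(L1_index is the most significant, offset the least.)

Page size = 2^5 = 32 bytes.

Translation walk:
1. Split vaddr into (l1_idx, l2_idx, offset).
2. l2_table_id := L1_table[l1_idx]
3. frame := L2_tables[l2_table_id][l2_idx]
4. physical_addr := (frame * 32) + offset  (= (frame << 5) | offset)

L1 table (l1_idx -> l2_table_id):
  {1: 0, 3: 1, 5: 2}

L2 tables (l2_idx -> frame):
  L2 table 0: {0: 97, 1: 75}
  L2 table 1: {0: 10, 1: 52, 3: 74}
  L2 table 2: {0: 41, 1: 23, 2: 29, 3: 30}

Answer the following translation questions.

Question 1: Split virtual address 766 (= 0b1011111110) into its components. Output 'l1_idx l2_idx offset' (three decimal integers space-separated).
vaddr = 766 = 0b1011111110
  top 3 bits -> l1_idx = 5
  next 2 bits -> l2_idx = 3
  bottom 5 bits -> offset = 30

Answer: 5 3 30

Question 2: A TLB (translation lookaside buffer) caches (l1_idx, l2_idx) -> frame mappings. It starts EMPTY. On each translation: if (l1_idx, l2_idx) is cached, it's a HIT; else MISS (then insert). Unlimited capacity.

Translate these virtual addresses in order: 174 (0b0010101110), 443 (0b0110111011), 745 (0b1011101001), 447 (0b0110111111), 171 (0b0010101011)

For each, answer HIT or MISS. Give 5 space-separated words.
Answer: MISS MISS MISS HIT HIT

Derivation:
vaddr=174: (1,1) not in TLB -> MISS, insert
vaddr=443: (3,1) not in TLB -> MISS, insert
vaddr=745: (5,3) not in TLB -> MISS, insert
vaddr=447: (3,1) in TLB -> HIT
vaddr=171: (1,1) in TLB -> HIT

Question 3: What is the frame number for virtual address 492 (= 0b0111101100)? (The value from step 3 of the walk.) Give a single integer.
vaddr = 492: l1_idx=3, l2_idx=3
L1[3] = 1; L2[1][3] = 74

Answer: 74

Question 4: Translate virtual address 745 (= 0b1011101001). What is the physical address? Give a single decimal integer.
vaddr = 745 = 0b1011101001
Split: l1_idx=5, l2_idx=3, offset=9
L1[5] = 2
L2[2][3] = 30
paddr = 30 * 32 + 9 = 969

Answer: 969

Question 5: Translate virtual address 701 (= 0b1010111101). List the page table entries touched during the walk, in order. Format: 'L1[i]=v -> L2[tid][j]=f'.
Answer: L1[5]=2 -> L2[2][1]=23

Derivation:
vaddr = 701 = 0b1010111101
Split: l1_idx=5, l2_idx=1, offset=29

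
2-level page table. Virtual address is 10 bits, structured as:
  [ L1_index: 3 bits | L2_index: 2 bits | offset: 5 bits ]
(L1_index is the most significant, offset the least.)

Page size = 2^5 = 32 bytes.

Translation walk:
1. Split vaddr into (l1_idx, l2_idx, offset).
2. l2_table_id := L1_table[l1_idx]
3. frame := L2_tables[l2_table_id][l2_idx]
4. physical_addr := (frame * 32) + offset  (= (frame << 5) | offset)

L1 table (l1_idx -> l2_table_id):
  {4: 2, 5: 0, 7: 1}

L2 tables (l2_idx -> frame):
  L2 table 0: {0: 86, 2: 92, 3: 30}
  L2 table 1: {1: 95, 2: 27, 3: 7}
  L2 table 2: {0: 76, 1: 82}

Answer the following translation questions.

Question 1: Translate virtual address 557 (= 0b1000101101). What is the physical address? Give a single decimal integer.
vaddr = 557 = 0b1000101101
Split: l1_idx=4, l2_idx=1, offset=13
L1[4] = 2
L2[2][1] = 82
paddr = 82 * 32 + 13 = 2637

Answer: 2637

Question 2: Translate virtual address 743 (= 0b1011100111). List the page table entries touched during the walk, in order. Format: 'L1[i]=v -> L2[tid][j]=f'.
vaddr = 743 = 0b1011100111
Split: l1_idx=5, l2_idx=3, offset=7

Answer: L1[5]=0 -> L2[0][3]=30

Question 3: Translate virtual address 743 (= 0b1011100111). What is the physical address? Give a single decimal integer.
Answer: 967

Derivation:
vaddr = 743 = 0b1011100111
Split: l1_idx=5, l2_idx=3, offset=7
L1[5] = 0
L2[0][3] = 30
paddr = 30 * 32 + 7 = 967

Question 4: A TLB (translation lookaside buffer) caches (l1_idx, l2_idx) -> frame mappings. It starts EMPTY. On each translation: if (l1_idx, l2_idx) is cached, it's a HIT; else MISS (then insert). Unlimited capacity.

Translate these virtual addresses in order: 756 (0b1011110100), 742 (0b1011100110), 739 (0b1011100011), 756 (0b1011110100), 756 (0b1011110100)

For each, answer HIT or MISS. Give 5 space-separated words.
Answer: MISS HIT HIT HIT HIT

Derivation:
vaddr=756: (5,3) not in TLB -> MISS, insert
vaddr=742: (5,3) in TLB -> HIT
vaddr=739: (5,3) in TLB -> HIT
vaddr=756: (5,3) in TLB -> HIT
vaddr=756: (5,3) in TLB -> HIT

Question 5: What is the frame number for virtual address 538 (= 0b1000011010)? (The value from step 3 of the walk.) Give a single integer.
Answer: 76

Derivation:
vaddr = 538: l1_idx=4, l2_idx=0
L1[4] = 2; L2[2][0] = 76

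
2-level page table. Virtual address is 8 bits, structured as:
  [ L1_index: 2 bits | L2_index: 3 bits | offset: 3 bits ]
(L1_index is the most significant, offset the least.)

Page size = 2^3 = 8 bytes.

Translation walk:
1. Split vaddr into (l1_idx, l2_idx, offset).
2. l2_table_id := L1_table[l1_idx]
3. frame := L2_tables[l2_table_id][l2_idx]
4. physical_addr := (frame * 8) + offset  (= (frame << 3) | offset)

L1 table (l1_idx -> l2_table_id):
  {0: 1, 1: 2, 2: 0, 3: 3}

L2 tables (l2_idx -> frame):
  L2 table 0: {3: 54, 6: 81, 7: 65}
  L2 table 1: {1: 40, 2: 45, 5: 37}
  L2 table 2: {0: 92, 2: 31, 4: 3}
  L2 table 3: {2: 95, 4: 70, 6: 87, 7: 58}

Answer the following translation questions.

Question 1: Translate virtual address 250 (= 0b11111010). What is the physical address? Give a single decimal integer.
Answer: 466

Derivation:
vaddr = 250 = 0b11111010
Split: l1_idx=3, l2_idx=7, offset=2
L1[3] = 3
L2[3][7] = 58
paddr = 58 * 8 + 2 = 466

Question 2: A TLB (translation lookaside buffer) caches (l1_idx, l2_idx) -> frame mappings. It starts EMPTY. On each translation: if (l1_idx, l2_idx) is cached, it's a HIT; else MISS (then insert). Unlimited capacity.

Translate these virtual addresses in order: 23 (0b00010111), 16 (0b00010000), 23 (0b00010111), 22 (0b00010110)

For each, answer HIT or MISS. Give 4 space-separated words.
Answer: MISS HIT HIT HIT

Derivation:
vaddr=23: (0,2) not in TLB -> MISS, insert
vaddr=16: (0,2) in TLB -> HIT
vaddr=23: (0,2) in TLB -> HIT
vaddr=22: (0,2) in TLB -> HIT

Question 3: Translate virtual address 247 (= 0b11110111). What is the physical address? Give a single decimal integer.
Answer: 703

Derivation:
vaddr = 247 = 0b11110111
Split: l1_idx=3, l2_idx=6, offset=7
L1[3] = 3
L2[3][6] = 87
paddr = 87 * 8 + 7 = 703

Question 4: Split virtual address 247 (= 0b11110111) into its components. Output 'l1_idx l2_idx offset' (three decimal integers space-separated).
Answer: 3 6 7

Derivation:
vaddr = 247 = 0b11110111
  top 2 bits -> l1_idx = 3
  next 3 bits -> l2_idx = 6
  bottom 3 bits -> offset = 7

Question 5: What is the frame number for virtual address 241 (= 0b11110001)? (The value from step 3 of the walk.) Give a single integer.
Answer: 87

Derivation:
vaddr = 241: l1_idx=3, l2_idx=6
L1[3] = 3; L2[3][6] = 87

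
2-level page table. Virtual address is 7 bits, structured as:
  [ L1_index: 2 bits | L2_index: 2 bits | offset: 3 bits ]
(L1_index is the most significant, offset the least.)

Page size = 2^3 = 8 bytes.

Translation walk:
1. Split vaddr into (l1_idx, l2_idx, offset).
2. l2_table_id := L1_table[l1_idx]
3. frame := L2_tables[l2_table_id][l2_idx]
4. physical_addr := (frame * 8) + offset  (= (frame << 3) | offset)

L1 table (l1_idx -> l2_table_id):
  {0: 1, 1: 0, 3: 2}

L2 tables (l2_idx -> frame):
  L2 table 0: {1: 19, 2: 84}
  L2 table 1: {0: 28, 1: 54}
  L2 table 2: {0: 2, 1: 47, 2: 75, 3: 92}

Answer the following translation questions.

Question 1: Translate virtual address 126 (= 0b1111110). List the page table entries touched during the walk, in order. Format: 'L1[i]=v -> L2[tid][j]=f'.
vaddr = 126 = 0b1111110
Split: l1_idx=3, l2_idx=3, offset=6

Answer: L1[3]=2 -> L2[2][3]=92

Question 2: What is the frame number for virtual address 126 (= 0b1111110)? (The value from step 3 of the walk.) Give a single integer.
Answer: 92

Derivation:
vaddr = 126: l1_idx=3, l2_idx=3
L1[3] = 2; L2[2][3] = 92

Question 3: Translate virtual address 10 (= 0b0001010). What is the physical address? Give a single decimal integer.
Answer: 434

Derivation:
vaddr = 10 = 0b0001010
Split: l1_idx=0, l2_idx=1, offset=2
L1[0] = 1
L2[1][1] = 54
paddr = 54 * 8 + 2 = 434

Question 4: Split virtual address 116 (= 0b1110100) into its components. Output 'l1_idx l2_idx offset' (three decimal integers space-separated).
Answer: 3 2 4

Derivation:
vaddr = 116 = 0b1110100
  top 2 bits -> l1_idx = 3
  next 2 bits -> l2_idx = 2
  bottom 3 bits -> offset = 4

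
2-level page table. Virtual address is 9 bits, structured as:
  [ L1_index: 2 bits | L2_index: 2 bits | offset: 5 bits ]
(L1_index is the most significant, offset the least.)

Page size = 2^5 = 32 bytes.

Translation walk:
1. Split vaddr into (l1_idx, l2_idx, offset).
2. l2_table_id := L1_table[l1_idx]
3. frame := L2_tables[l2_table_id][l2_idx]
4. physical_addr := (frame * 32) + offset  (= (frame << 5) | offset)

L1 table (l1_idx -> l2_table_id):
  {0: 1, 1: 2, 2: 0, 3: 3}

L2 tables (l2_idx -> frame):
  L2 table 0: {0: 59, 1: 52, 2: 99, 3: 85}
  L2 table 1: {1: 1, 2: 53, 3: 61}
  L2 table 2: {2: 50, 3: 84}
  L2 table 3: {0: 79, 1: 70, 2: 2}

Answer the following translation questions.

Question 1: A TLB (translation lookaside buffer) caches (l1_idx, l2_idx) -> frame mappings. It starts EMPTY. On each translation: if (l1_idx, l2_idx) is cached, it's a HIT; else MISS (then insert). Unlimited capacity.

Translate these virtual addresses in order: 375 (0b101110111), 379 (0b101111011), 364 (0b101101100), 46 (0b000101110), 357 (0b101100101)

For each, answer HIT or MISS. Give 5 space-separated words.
Answer: MISS HIT HIT MISS HIT

Derivation:
vaddr=375: (2,3) not in TLB -> MISS, insert
vaddr=379: (2,3) in TLB -> HIT
vaddr=364: (2,3) in TLB -> HIT
vaddr=46: (0,1) not in TLB -> MISS, insert
vaddr=357: (2,3) in TLB -> HIT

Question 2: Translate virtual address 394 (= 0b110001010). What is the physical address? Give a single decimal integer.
Answer: 2538

Derivation:
vaddr = 394 = 0b110001010
Split: l1_idx=3, l2_idx=0, offset=10
L1[3] = 3
L2[3][0] = 79
paddr = 79 * 32 + 10 = 2538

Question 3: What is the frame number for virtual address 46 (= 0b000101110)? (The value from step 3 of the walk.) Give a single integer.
vaddr = 46: l1_idx=0, l2_idx=1
L1[0] = 1; L2[1][1] = 1

Answer: 1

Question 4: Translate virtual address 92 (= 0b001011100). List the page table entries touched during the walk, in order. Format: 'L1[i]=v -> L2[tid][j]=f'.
Answer: L1[0]=1 -> L2[1][2]=53

Derivation:
vaddr = 92 = 0b001011100
Split: l1_idx=0, l2_idx=2, offset=28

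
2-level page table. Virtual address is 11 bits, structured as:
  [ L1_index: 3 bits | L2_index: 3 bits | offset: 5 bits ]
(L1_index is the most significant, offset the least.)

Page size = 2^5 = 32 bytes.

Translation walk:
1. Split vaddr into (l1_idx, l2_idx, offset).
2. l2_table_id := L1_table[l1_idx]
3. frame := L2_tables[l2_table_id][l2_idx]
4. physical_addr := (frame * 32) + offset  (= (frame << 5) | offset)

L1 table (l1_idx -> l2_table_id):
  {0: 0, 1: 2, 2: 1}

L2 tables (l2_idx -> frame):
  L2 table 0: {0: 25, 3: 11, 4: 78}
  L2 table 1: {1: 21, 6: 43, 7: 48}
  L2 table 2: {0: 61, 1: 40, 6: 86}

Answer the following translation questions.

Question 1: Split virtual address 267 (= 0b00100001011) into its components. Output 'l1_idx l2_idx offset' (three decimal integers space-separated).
vaddr = 267 = 0b00100001011
  top 3 bits -> l1_idx = 1
  next 3 bits -> l2_idx = 0
  bottom 5 bits -> offset = 11

Answer: 1 0 11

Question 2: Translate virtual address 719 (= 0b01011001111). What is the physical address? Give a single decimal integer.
Answer: 1391

Derivation:
vaddr = 719 = 0b01011001111
Split: l1_idx=2, l2_idx=6, offset=15
L1[2] = 1
L2[1][6] = 43
paddr = 43 * 32 + 15 = 1391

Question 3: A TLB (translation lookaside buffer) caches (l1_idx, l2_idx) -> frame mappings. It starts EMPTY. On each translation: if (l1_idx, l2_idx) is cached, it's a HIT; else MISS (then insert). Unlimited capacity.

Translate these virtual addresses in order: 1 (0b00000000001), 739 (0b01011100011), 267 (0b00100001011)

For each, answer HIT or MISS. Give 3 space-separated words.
vaddr=1: (0,0) not in TLB -> MISS, insert
vaddr=739: (2,7) not in TLB -> MISS, insert
vaddr=267: (1,0) not in TLB -> MISS, insert

Answer: MISS MISS MISS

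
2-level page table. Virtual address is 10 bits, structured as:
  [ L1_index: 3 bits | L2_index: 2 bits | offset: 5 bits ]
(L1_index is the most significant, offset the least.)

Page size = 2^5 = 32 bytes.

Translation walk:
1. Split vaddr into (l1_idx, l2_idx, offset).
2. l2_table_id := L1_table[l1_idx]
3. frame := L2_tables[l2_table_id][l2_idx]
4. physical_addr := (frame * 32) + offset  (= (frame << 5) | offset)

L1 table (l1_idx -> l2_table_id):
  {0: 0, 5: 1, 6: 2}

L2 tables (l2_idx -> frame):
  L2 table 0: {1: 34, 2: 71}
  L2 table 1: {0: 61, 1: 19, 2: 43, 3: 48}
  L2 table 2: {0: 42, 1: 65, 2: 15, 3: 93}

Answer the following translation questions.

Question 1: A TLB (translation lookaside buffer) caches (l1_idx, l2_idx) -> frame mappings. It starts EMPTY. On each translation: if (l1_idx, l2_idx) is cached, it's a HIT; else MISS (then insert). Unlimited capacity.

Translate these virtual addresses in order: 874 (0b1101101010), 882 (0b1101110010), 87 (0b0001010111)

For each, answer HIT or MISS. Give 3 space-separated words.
Answer: MISS HIT MISS

Derivation:
vaddr=874: (6,3) not in TLB -> MISS, insert
vaddr=882: (6,3) in TLB -> HIT
vaddr=87: (0,2) not in TLB -> MISS, insert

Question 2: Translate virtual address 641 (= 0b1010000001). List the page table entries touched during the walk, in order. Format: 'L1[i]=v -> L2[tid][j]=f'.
Answer: L1[5]=1 -> L2[1][0]=61

Derivation:
vaddr = 641 = 0b1010000001
Split: l1_idx=5, l2_idx=0, offset=1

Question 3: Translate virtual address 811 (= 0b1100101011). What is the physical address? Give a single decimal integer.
vaddr = 811 = 0b1100101011
Split: l1_idx=6, l2_idx=1, offset=11
L1[6] = 2
L2[2][1] = 65
paddr = 65 * 32 + 11 = 2091

Answer: 2091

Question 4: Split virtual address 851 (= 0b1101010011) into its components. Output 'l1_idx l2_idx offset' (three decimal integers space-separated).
vaddr = 851 = 0b1101010011
  top 3 bits -> l1_idx = 6
  next 2 bits -> l2_idx = 2
  bottom 5 bits -> offset = 19

Answer: 6 2 19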